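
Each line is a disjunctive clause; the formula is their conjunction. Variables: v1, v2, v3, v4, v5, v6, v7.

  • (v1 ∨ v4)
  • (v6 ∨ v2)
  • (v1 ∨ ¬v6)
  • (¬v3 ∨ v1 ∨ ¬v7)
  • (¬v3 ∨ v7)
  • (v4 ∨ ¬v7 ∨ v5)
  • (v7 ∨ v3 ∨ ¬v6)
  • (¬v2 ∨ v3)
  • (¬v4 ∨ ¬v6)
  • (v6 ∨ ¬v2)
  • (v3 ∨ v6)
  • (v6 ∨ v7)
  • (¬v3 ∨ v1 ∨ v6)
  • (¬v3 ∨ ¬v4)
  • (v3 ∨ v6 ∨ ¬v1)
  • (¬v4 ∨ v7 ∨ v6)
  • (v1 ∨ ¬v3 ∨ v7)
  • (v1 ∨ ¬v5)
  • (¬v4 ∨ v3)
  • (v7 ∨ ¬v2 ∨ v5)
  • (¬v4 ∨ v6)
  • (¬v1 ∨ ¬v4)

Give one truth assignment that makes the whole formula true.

v1=T  v2=T  v3=T  v4=F  v5=T  v6=T  v7=T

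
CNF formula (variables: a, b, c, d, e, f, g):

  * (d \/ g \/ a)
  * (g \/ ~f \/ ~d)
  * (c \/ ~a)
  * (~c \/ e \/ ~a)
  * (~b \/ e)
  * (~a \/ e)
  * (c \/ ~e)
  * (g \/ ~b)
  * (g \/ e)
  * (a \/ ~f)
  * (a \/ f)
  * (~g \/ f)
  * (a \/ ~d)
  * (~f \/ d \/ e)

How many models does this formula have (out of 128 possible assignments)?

Split on a, then e.
  a=1, e=1: 7 of the 32 assignments to (b,c,d,f,g) work.
  a=1, e=0: a clause becomes empty — 0.
  a=0, e=1: a clause becomes empty — 0.
  a=0, e=0: a clause becomes empty — 0.
Total: 7 + 0 + 0 + 0 = 7.

7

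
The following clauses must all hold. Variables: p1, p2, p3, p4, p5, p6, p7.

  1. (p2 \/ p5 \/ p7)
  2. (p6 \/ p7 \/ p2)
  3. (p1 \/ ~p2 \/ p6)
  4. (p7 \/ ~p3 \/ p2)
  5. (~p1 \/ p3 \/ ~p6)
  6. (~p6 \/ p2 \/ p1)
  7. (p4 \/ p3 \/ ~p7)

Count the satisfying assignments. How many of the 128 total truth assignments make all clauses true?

52

Split on p2, then p6.
  p2=1, p6=1: p5 free; 11 ways for (p1,p3,p4,p7) × 2^1 = 22.
  p2=1, p6=0: p5 free; 7 ways for (p1,p3,p4,p7) × 2^1 = 14.
  p2=0, p6=1: remaining (p1,p3,p4,p5,p7) ∈ {(1,1,0,0,1); (1,1,0,1,1); (1,1,1,0,1); (1,1,1,1,1)} — 4.
  p2=0, p6=0: p1, p5 free; 3 ways for (p3,p4,p7) × 2^2 = 12.
Total: 22 + 14 + 4 + 12 = 52.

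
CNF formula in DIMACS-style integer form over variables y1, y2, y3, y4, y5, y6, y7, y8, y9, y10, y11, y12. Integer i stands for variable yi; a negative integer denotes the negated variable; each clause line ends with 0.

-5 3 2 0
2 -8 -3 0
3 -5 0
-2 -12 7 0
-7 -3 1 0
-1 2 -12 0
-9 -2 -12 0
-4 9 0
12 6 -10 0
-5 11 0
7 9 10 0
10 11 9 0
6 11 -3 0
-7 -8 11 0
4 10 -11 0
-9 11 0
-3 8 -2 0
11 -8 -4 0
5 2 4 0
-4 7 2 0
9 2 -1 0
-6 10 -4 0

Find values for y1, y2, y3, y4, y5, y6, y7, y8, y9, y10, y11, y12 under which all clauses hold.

y1=True, y2=True, y3=False, y4=True, y5=False, y6=False, y7=True, y8=False, y9=True, y10=False, y11=True, y12=False

Try y1 = True.
Try y2 = True.
The remaining clauses are satisfied by y3 = False, y4 = True, y5 = False, y6 = False, y7 = True, y8 = False, y9 = True, y10 = False, y11 = True, y12 = False.
Every clause has at least one true literal under this assignment.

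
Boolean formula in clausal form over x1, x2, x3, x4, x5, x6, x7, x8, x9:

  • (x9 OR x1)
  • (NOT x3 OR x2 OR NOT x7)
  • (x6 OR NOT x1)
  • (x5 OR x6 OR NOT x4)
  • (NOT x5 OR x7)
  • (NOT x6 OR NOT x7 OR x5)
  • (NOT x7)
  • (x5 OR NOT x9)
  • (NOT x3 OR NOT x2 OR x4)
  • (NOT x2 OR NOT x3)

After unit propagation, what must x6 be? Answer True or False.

True

Unit clause (NOT x7) sets x7 = False.
(x7 OR NOT x5): since x7 = False, the clause reduces to (NOT x5). x5 = False.
From (NOT x9 OR x5) and x5 = False: x9 = False.
(x1 OR x9) with x9 = False leaves only x1, so x1 = True.
From (NOT x1 OR x6) and x1 = True: x6 = True.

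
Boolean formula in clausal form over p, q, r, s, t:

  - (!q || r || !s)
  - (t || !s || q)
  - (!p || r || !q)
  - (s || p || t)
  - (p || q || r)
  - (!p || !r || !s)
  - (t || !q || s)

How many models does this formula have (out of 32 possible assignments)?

12

Split on q, then s.
  q=T, s=T: remaining (p,r,t) ∈ {(F,T,F); (F,T,T)} — 2.
  q=T, s=F: remaining (p,r,t) ∈ {(F,F,T); (F,T,T); (T,T,T)} — 3.
  q=F, s=T: remaining (p,r,t) ∈ {(F,T,T); (T,F,T)} — 2.
  q=F, s=F: 5 of the 8 assignments to (p,r,t) work.
Total: 2 + 3 + 2 + 5 = 12.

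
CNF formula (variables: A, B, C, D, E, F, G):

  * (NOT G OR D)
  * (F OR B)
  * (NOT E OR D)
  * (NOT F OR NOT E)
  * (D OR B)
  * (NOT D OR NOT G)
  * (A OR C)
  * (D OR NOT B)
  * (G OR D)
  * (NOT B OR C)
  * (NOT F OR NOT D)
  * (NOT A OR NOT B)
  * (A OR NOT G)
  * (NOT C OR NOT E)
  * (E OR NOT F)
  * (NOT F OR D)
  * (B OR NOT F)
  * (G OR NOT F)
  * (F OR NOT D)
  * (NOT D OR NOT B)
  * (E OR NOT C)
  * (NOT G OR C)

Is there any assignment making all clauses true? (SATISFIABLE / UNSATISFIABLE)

UNSATISFIABLE

D = True:
  propagation gives G=False, F=False; an empty clause results — contradiction.
D = False:
  propagation gives G=False; an empty clause results — contradiction.
Every branch closes, so no satisfying assignment exists.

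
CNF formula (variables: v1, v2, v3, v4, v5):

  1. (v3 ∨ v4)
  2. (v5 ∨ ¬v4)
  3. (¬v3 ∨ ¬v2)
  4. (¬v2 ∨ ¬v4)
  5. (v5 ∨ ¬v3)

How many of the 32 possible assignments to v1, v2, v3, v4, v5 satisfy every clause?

The models are:
  v1=0 v2=0 v3=0 v4=1 v5=1
  v1=0 v2=0 v3=1 v4=0 v5=1
  v1=0 v2=0 v3=1 v4=1 v5=1
  v1=1 v2=0 v3=0 v4=1 v5=1
  v1=1 v2=0 v3=1 v4=0 v5=1
  v1=1 v2=0 v3=1 v4=1 v5=1
Count: 6.

6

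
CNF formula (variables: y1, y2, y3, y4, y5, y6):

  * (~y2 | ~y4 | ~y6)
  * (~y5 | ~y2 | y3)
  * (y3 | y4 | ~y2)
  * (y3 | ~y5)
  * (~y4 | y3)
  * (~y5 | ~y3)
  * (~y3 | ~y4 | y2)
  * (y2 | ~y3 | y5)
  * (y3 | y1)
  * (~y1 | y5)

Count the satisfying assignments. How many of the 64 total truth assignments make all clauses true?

The models are:
  y1=F y2=T y3=T y4=F y5=F y6=F
  y1=F y2=T y3=T y4=F y5=F y6=T
  y1=F y2=T y3=T y4=T y5=F y6=F
Count: 3.

3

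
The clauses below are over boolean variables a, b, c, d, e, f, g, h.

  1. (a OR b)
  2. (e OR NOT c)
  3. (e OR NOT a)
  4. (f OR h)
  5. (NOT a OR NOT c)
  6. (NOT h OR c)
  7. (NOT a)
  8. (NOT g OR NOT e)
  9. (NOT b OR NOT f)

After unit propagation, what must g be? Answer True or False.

(NOT a) is a unit clause: a = False.
In (b OR a), a is now false; b must hold, so b = True.
(NOT b OR NOT f) with b = True leaves only NOT f, so f = False.
From (h OR f) and f = False: h = True.
(c OR NOT h): since h = True, the clause reduces to (c). c = True.
(e OR NOT c): since c = True, the clause reduces to (e). e = True.
(NOT g OR NOT e): since e = True, the clause reduces to (NOT g). g = False.

False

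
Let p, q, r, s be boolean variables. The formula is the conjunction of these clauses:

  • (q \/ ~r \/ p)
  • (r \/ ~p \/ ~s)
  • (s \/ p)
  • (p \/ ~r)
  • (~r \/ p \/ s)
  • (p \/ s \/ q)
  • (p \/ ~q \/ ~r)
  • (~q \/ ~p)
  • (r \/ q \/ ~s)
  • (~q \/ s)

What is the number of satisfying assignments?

Satisfying assignments:
  p=F q=T r=F s=T
  p=T q=F r=F s=F
  p=T q=F r=T s=F
  p=T q=F r=T s=T
Count: 4.

4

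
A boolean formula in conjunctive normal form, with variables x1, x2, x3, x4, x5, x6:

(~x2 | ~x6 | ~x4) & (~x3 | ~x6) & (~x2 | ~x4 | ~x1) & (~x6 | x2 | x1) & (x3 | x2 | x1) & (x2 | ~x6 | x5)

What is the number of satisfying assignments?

30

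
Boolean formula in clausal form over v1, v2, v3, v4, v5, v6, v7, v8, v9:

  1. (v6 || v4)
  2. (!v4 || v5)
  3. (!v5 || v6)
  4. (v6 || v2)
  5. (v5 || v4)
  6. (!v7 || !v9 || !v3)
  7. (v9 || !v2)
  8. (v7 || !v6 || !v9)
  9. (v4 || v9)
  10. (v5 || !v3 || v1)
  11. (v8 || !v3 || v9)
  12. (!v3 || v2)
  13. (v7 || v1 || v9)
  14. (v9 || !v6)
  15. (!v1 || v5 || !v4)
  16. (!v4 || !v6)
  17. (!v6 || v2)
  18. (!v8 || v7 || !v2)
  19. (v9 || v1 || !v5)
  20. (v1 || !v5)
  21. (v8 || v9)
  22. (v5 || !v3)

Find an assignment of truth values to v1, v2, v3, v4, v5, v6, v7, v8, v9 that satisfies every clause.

v1=True, v2=True, v3=False, v4=False, v5=True, v6=True, v7=True, v8=True, v9=True

Check each clause:
  1. (v6 || v4) — v6 is true.
  2. (!v4 || v5) — !v4 is true.
  3. (!v5 || v6) — v6 is true.
  4. (v2 || v6) — v2 is true.
  5. (v4 || v5) — v5 is true.
  6. (!v3 || !v9 || !v7) — !v3 is true.
  7. (!v2 || v9) — v9 is true.
  8. (!v6 || v7 || !v9) — v7 is true.
  9. (v9 || v4) — v9 is true.
  10. (v1 || v5 || !v3) — v1 is true.
  11. (v8 || !v3 || v9) — v8 is true.
  12. (v2 || !v3) — v2 is true.
  13. (v1 || v9 || v7) — v1 is true.
  14. (!v6 || v9) — v9 is true.
  15. (v5 || !v1 || !v4) — !v4 is true.
  16. (!v6 || !v4) — !v4 is true.
  17. (!v6 || v2) — v2 is true.
  18. (!v8 || !v2 || v7) — v7 is true.
  19. (!v5 || v1 || v9) — v9 is true.
  20. (!v5 || v1) — v1 is true.
  21. (v8 || v9) — v8 is true.
  22. (!v3 || v5) — !v3 is true.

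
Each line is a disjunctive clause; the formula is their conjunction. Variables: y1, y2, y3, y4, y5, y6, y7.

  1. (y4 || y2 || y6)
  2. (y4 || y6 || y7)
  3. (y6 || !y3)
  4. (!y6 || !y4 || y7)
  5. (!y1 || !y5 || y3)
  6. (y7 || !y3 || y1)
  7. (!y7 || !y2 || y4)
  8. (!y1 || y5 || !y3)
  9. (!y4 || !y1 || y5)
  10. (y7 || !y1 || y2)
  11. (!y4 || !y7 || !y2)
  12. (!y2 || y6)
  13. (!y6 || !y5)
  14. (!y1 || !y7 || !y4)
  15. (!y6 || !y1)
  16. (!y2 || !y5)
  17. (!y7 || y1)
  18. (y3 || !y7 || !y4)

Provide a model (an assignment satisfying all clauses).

y1=F, y2=F, y3=F, y4=F, y5=F, y6=T, y7=F

Set y1 = False and propagate.
  then y7 is forced to False.
  then y3 is forced to False.
Try y2 = False.
Branch on y4: take y4 = False.
  then y6 is forced to True.
  then y5 is forced to False.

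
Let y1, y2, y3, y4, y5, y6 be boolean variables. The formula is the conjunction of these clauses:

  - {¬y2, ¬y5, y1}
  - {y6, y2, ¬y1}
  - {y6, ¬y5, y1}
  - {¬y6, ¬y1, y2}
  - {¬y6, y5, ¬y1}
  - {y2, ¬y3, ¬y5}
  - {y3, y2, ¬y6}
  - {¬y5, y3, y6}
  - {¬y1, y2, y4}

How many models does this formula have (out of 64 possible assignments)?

24

Split on y1, then y2.
  y1=1, y2=1: y4 free; 5 ways for (y3,y5,y6) × 2^1 = 10.
  y1=1, y2=0: a clause becomes empty — 0.
  y1=0, y2=1: forces y5=0; y3, y4, y6 free → 2^3 = 8.
  y1=0, y2=0: y4 free; 3 ways for (y3,y5,y6) × 2^1 = 6.
Total: 10 + 0 + 8 + 6 = 24.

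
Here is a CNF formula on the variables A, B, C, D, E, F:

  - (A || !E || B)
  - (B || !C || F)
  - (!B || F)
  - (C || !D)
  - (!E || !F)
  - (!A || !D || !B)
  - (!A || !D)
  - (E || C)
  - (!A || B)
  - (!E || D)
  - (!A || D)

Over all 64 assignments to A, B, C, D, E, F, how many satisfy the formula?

The models are:
  A=0 B=0 C=1 D=0 E=0 F=1
  A=0 B=0 C=1 D=1 E=0 F=1
  A=0 B=1 C=1 D=0 E=0 F=1
  A=0 B=1 C=1 D=1 E=0 F=1
That's 4 in total.

4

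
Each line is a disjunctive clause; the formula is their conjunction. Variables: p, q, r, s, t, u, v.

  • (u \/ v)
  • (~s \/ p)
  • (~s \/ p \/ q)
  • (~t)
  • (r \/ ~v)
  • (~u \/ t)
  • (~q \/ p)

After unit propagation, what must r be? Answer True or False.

True

(~t) stands alone — t = False.
From (t \/ ~u) and t = False: u = False.
(u \/ v): since u = False, the clause reduces to (v). v = True.
(~v \/ r): since v = True, the clause reduces to (r). r = True.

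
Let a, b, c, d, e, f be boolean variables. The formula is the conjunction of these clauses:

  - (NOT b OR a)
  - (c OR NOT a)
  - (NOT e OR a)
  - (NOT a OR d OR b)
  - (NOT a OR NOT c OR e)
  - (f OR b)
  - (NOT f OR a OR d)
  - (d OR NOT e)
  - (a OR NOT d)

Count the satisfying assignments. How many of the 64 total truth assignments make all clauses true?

3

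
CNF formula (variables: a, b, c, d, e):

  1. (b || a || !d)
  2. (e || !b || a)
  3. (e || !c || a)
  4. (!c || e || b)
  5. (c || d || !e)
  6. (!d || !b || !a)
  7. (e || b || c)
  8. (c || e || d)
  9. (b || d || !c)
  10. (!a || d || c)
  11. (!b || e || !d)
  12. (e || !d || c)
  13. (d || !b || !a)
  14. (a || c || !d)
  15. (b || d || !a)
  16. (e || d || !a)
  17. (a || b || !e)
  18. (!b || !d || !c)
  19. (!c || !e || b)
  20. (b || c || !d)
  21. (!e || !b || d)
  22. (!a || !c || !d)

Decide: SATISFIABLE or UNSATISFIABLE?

d = True:
  b = True:
    propagation gives a=False, e=True, c=True; an empty clause results — contradiction.
  b = False:
    propagation gives a=True, c=True; an empty clause results — contradiction.
d = False:
  e = True:
    propagation gives c=True, b=True; an empty clause results — contradiction.
  e = False:
    propagation gives c=True, a=True; an empty clause results — contradiction.
Every branch closes, so no satisfying assignment exists.

UNSATISFIABLE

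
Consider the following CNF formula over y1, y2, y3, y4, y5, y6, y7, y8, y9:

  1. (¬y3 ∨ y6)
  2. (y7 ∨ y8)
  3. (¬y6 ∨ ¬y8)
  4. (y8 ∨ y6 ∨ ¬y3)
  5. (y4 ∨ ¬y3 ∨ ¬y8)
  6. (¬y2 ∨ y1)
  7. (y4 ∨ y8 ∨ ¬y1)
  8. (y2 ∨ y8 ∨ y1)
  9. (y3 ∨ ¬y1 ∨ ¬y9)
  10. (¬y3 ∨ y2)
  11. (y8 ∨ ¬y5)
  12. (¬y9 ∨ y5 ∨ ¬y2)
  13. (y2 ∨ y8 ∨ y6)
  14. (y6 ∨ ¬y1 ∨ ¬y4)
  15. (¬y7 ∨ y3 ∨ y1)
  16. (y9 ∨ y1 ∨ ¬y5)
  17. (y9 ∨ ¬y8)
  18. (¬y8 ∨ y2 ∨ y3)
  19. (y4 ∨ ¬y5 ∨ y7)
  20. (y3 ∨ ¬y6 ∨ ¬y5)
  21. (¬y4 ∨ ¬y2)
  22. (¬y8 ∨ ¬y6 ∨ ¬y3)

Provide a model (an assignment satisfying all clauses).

y1=T  y2=F  y3=F  y4=T  y5=F  y6=T  y7=T  y8=F  y9=F

Try y1 = True.
Set y2 = False and propagate.
  then y3 is forced to False.
  then y9 is forced to False.
  then y8 is forced to False.
  then y7 is forced to True.
  then y4 is forced to True.
  then y5 is forced to False.
  then y6 is forced to True.
Check each clause:
  1. (¬y3 ∨ y6) — ¬y3 is true.
  2. (y8 ∨ y7) — y7 is true.
  3. (¬y6 ∨ ¬y8) — ¬y8 is true.
  4. (y8 ∨ y6 ∨ ¬y3) — ¬y3 is true.
  5. (y4 ∨ ¬y3 ∨ ¬y8) — ¬y8 is true.
  6. (¬y2 ∨ y1) — y1 is true.
  7. (y4 ∨ y8 ∨ ¬y1) — y4 is true.
  8. (y1 ∨ y8 ∨ y2) — y1 is true.
  9. (¬y9 ∨ y3 ∨ ¬y1) — ¬y9 is true.
  10. (y2 ∨ ¬y3) — ¬y3 is true.
  11. (¬y5 ∨ y8) — ¬y5 is true.
  12. (y5 ∨ ¬y9 ∨ ¬y2) — ¬y2 is true.
  13. (y8 ∨ y2 ∨ y6) — y6 is true.
  14. (¬y4 ∨ y6 ∨ ¬y1) — y6 is true.
  15. (¬y7 ∨ y1 ∨ y3) — y1 is true.
  16. (y1 ∨ y9 ∨ ¬y5) — y1 is true.
  17. (¬y8 ∨ y9) — ¬y8 is true.
  18. (y2 ∨ y3 ∨ ¬y8) — ¬y8 is true.
  19. (y4 ∨ y7 ∨ ¬y5) — ¬y5 is true.
  20. (¬y6 ∨ ¬y5 ∨ y3) — ¬y5 is true.
  21. (¬y4 ∨ ¬y2) — ¬y2 is true.
  22. (¬y3 ∨ ¬y8 ∨ ¬y6) — ¬y8 is true.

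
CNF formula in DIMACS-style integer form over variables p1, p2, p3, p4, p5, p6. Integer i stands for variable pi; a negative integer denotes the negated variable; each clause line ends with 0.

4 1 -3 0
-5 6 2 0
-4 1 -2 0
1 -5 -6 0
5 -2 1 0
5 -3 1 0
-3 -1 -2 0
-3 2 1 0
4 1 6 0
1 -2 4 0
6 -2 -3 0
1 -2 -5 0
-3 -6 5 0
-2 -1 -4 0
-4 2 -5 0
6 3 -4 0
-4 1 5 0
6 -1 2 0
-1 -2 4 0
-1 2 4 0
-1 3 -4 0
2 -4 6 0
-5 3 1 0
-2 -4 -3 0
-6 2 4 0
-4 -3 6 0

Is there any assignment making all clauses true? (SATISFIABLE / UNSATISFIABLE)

UNSATISFIABLE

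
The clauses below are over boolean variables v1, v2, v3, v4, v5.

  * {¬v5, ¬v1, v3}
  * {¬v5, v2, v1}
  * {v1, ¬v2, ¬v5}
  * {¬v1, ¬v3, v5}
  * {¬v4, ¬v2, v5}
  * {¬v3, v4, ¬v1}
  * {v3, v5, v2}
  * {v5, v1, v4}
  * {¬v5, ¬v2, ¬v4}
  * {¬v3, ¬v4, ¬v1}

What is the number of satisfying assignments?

Satisfying assignments:
  v1=0 v2=0 v3=1 v4=1 v5=0
  v1=1 v2=1 v3=0 v4=0 v5=0
That's 2 in total.

2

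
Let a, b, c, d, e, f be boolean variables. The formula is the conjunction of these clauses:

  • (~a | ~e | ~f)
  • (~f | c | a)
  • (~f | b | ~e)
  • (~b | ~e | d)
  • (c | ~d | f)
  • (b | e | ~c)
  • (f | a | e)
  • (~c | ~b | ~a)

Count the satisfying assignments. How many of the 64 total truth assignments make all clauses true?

Case analysis on e and f:
  e=T, f=T: remaining (a,b,c,d) ∈ {(F,T,T,T)} — 1.
  e=T, f=F: 7 of the 16 assignments to (a,b,c,d) work.
  e=F, f=T: d free; 3 ways for (a,b,c) × 2^1 = 6.
  e=F, f=F: remaining (a,b,c,d) ∈ {(T,F,F,F); (T,T,F,F)} — 2.
Total: 1 + 7 + 6 + 2 = 16.

16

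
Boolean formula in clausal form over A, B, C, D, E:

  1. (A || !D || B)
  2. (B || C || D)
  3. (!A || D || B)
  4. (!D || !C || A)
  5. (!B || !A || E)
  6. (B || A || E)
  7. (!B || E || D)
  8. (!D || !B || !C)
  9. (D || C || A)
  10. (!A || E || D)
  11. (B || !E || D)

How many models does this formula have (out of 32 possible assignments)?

10

Case analysis on D and B:
  D=T, B=T: remaining (A,C,E) ∈ {(F,F,F); (F,F,T); (T,F,T)} — 3.
  D=T, B=F: remaining (A,C,E) ∈ {(T,F,F); (T,F,T); (T,T,F); (T,T,T)} — 4.
  D=F, B=T: remaining (A,C,E) ∈ {(F,T,T); (T,F,T); (T,T,T)} — 3.
  D=F, B=F: a clause becomes empty — 0.
Total: 3 + 4 + 3 + 0 = 10.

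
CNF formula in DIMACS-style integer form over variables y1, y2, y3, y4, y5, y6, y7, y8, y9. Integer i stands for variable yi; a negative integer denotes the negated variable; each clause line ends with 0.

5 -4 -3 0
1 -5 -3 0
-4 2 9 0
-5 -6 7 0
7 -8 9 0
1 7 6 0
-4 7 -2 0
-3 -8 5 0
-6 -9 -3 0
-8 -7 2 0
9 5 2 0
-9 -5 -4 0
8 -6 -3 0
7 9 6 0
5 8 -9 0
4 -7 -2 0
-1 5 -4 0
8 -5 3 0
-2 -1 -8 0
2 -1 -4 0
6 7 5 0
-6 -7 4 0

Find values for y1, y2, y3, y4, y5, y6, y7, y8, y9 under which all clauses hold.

y1 = T, y2 = F, y3 = T, y4 = F, y5 = T, y6 = F, y7 = F, y8 = T, y9 = T

Set y1 = True and propagate.
Branch on y2: take y2 = False.
  then y4 is forced to False.
Set y3 = True and propagate.
The remaining clauses are satisfied by y5 = True, y6 = False, y7 = False, y8 = True, y9 = True.
Check each clause:
  1. (~y4 | y5 | ~y3) — y5 is true.
  2. (y1 | ~y5 | ~y3) — y1 is true.
  3. (y9 | y2 | ~y4) — y9 is true.
  4. (y7 | ~y6 | ~y5) — ~y6 is true.
  5. (~y8 | y9 | y7) — y9 is true.
  6. (y1 | y7 | y6) — y1 is true.
  7. (~y4 | ~y2 | y7) — ~y4 is true.
  8. (y5 | ~y8 | ~y3) — y5 is true.
  9. (~y6 | ~y3 | ~y9) — ~y6 is true.
  10. (y2 | ~y7 | ~y8) — ~y7 is true.
  11. (y2 | y5 | y9) — y9 is true.
  12. (~y4 | ~y9 | ~y5) — ~y4 is true.
  13. (~y6 | y8 | ~y3) — y8 is true.
  14. (y9 | y6 | y7) — y9 is true.
  15. (y8 | ~y9 | y5) — y8 is true.
  16. (~y7 | ~y2 | y4) — ~y7 is true.
  17. (~y1 | y5 | ~y4) — ~y4 is true.
  18. (~y5 | y8 | y3) — y8 is true.
  19. (~y2 | ~y1 | ~y8) — ~y2 is true.
  20. (y2 | ~y1 | ~y4) — ~y4 is true.
  21. (y5 | y7 | y6) — y5 is true.
  22. (~y7 | y4 | ~y6) — ~y7 is true.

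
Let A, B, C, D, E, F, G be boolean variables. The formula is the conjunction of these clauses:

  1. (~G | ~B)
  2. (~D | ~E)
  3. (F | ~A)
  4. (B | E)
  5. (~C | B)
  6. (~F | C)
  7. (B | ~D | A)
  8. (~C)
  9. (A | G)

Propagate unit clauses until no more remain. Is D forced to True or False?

(~C) is a unit clause: C = False.
In (~F | C), C is now false; ~F must hold, so F = False.
From (F | ~A) and F = False: A = False.
From (G | A) and A = False: G = True.
In (~G | ~B), ~G is now false; ~B must hold, so B = False.
(B | E) with B = False leaves only E, so E = True.
From (~D | ~E) and E = True: D = False.

False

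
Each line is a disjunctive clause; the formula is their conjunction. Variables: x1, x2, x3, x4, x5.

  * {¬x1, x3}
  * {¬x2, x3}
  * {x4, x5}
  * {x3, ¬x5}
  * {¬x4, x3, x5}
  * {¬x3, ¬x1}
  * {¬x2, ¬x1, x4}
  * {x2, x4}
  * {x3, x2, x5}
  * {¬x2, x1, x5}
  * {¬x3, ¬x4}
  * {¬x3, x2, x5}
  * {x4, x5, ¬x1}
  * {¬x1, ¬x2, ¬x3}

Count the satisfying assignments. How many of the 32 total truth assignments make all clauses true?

1

Satisfying assignments:
  x1=0 x2=1 x3=1 x4=0 x5=1
That's 1 in total.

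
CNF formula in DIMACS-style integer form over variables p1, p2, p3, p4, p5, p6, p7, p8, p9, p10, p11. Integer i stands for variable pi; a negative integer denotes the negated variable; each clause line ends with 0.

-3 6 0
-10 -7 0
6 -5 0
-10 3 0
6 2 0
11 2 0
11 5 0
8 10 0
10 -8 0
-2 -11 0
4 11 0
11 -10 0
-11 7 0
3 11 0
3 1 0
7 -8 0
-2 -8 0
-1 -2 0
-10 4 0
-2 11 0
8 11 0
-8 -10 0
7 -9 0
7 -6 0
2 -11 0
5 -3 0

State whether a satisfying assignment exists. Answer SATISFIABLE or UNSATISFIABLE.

p11 = True:
  propagation gives p2=False; an empty clause results — contradiction.
p11 = False:
  propagation gives p2=True; an empty clause results — contradiction.
Every branch closes, so no satisfying assignment exists.

UNSATISFIABLE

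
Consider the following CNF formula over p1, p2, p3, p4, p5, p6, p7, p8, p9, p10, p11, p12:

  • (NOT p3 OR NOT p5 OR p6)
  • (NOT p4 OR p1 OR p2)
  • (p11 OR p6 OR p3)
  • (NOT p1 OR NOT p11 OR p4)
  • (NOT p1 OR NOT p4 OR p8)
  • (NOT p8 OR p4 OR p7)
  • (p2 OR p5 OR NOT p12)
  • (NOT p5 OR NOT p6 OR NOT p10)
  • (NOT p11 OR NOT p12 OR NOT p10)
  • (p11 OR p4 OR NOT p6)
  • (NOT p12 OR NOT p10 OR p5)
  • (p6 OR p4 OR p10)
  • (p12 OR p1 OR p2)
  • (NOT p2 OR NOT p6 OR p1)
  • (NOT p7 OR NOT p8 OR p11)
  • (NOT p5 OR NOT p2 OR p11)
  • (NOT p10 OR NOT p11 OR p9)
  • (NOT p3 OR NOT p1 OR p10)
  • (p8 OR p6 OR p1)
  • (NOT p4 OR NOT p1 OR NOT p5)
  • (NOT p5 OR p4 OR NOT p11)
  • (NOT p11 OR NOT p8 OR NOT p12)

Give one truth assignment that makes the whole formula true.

p1 = T, p2 = F, p3 = F, p4 = T, p5 = F, p6 = F, p7 = T, p8 = T, p9 = F, p10 = F, p11 = T, p12 = F

Try p1 = True.
Branch on p2: take p2 = False.
For the remaining variables, p3 = False, p4 = True, p5 = False, p6 = False, p7 = True, p8 = True, p9 = False, p10 = False, p11 = True, p12 = False works.
Every clause has at least one true literal under this assignment.
Check each clause:
  1. (p6 OR NOT p5 OR NOT p3) — NOT p5 is true.
  2. (p2 OR p1 OR NOT p4) — p1 is true.
  3. (p3 OR p11 OR p6) — p11 is true.
  4. (p4 OR NOT p1 OR NOT p11) — p4 is true.
  5. (NOT p1 OR p8 OR NOT p4) — p8 is true.
  6. (p4 OR p7 OR NOT p8) — p4 is true.
  7. (NOT p12 OR p5 OR p2) — NOT p12 is true.
  8. (NOT p5 OR NOT p6 OR NOT p10) — NOT p6 is true.
  9. (NOT p11 OR NOT p12 OR NOT p10) — NOT p12 is true.
  10. (p4 OR p11 OR NOT p6) — NOT p6 is true.
  11. (NOT p12 OR p5 OR NOT p10) — NOT p12 is true.
  12. (p10 OR p6 OR p4) — p4 is true.
  13. (p1 OR p12 OR p2) — p1 is true.
  14. (p1 OR NOT p6 OR NOT p2) — p1 is true.
  15. (p11 OR NOT p7 OR NOT p8) — p11 is true.
  16. (NOT p5 OR p11 OR NOT p2) — p11 is true.
  17. (NOT p11 OR p9 OR NOT p10) — NOT p10 is true.
  18. (p10 OR NOT p3 OR NOT p1) — NOT p3 is true.
  19. (p6 OR p1 OR p8) — p8 is true.
  20. (NOT p1 OR NOT p4 OR NOT p5) — NOT p5 is true.
  21. (NOT p11 OR p4 OR NOT p5) — NOT p5 is true.
  22. (NOT p11 OR NOT p12 OR NOT p8) — NOT p12 is true.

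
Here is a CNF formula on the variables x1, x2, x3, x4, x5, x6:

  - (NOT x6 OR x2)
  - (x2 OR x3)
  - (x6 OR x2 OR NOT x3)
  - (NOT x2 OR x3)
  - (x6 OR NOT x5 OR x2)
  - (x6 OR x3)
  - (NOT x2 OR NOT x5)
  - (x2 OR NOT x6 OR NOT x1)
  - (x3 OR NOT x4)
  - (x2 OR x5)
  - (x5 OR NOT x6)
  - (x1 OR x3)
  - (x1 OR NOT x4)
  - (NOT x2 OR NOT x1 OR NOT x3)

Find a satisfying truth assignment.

x1=False, x2=True, x3=True, x4=False, x5=False, x6=False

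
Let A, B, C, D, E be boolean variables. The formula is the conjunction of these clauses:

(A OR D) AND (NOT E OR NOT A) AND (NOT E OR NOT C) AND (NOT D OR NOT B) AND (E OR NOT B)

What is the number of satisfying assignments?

7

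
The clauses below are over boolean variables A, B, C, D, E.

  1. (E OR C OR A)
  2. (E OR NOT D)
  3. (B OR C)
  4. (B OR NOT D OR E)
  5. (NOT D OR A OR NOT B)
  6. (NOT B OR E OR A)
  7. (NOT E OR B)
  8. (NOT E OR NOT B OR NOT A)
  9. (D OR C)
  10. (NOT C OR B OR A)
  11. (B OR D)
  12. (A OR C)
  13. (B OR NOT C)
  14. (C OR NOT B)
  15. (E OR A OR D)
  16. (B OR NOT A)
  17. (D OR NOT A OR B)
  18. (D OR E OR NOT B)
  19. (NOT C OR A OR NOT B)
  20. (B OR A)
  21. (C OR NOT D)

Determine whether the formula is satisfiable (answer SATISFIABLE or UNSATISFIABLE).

UNSATISFIABLE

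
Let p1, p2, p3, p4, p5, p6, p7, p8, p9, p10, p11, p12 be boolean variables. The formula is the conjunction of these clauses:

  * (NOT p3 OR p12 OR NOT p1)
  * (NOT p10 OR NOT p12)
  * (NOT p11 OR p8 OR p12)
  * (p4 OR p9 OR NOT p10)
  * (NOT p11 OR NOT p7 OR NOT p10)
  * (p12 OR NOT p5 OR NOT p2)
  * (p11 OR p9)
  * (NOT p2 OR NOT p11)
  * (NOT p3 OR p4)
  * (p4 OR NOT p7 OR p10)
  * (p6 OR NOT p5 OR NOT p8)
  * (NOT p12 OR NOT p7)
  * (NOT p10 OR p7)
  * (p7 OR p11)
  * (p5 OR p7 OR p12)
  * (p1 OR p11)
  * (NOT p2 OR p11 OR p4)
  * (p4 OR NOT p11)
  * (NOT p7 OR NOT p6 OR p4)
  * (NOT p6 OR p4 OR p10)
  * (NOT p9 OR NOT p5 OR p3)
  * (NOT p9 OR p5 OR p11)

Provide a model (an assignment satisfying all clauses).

p1=False, p2=False, p3=False, p4=True, p5=False, p6=True, p7=False, p8=True, p9=True, p10=False, p11=True, p12=True

p2 occurs only negated in the remaining clauses — set p2 = False.
Pure literal: p4 appears only positively; assign p4 = True.
Branch on p1: take p1 = False.
  then p11 is forced to True.
Branch on p3: take p3 = False.
For the remaining variables, p5 = False, p6 = True, p7 = False, p8 = True, p9 = True, p10 = False, p12 = True works.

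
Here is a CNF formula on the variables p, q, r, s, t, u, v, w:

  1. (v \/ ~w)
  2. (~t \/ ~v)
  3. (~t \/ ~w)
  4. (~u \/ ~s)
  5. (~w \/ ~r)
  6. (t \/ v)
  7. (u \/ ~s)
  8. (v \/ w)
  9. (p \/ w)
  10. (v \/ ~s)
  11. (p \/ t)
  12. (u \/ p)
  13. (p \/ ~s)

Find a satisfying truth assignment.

p = T  q = T  r = F  s = F  t = F  u = F  v = T  w = F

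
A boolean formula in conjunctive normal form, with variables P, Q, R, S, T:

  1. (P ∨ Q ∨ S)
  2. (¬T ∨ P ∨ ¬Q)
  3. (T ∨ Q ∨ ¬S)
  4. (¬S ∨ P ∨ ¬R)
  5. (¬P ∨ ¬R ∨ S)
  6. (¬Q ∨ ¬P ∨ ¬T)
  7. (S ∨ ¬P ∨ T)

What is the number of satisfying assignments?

9

Split on P, then S.
  P=1, S=1: remaining (Q,R,T) ∈ {(0,0,1); (0,1,1); (1,0,0); (1,1,0)} — 4.
  P=1, S=0: remaining (Q,R,T) ∈ {(0,0,1)} — 1.
  P=0, S=1: remaining (Q,R,T) ∈ {(0,0,1); (1,0,0)} — 2.
  P=0, S=0: remaining (Q,R,T) ∈ {(1,0,0); (1,1,0)} — 2.
Total: 4 + 1 + 2 + 2 = 9.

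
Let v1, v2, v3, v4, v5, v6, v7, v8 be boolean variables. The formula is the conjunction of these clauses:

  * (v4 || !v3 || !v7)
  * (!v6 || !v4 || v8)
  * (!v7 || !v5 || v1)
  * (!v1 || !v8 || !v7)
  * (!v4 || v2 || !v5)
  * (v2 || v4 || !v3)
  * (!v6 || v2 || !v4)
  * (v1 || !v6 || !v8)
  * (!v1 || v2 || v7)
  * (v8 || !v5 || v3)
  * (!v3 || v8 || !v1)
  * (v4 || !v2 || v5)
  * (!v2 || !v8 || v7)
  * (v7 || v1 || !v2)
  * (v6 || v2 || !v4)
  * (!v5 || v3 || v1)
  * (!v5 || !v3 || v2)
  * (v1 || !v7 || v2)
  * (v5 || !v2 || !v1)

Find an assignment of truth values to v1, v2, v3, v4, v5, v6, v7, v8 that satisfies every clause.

v1 = F, v2 = T, v3 = T, v4 = T, v5 = F, v6 = F, v7 = T, v8 = T

Check each clause:
  1. (!v3 || !v7 || v4) — v4 is true.
  2. (v8 || !v4 || !v6) — v8 is true.
  3. (v1 || !v7 || !v5) — !v5 is true.
  4. (!v8 || !v1 || !v7) — !v1 is true.
  5. (v2 || !v5 || !v4) — v2 is true.
  6. (v2 || !v3 || v4) — v2 is true.
  7. (v2 || !v6 || !v4) — !v6 is true.
  8. (v1 || !v8 || !v6) — !v6 is true.
  9. (!v1 || v7 || v2) — v2 is true.
  10. (v8 || !v5 || v3) — v8 is true.
  11. (v8 || !v3 || !v1) — v8 is true.
  12. (v4 || v5 || !v2) — v4 is true.
  13. (v7 || !v8 || !v2) — v7 is true.
  14. (v1 || !v2 || v7) — v7 is true.
  15. (v6 || v2 || !v4) — v2 is true.
  16. (v3 || v1 || !v5) — v3 is true.
  17. (v2 || !v5 || !v3) — v2 is true.
  18. (v2 || !v7 || v1) — v2 is true.
  19. (v5 || !v2 || !v1) — !v1 is true.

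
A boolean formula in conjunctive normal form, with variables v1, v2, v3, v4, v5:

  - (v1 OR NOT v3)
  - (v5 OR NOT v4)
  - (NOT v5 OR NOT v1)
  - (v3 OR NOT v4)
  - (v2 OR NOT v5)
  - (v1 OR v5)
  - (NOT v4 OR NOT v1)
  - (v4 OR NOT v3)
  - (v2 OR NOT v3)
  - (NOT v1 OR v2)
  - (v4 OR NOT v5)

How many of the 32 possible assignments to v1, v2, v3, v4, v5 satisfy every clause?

1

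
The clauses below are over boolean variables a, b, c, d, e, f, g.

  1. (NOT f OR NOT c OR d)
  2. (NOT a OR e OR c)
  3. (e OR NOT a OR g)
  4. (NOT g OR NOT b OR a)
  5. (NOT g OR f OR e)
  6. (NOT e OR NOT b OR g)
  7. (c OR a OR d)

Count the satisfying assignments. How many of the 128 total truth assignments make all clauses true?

45

Case analysis on a and e:
  a=T, e=T: 21 of the 32 assignments to (b,c,d,f,g) work.
  a=T, e=F: remaining (b,c,d,f,g) ∈ {(F,T,T,T,T); (T,T,T,T,T)} — 2.
  a=F, e=T: g free; 5 ways for (b,c,d,f) × 2^1 = 10.
  a=F, e=F: 12 of the 32 assignments to (b,c,d,f,g) work.
Total: 21 + 2 + 10 + 12 = 45.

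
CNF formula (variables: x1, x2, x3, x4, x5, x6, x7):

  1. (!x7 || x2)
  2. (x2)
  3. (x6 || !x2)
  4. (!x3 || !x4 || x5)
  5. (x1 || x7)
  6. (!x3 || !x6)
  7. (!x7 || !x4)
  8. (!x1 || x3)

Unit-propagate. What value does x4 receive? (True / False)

(x2) stands alone — x2 = True.
(!x2 || x6): since x2 = True, the clause reduces to (x6). x6 = True.
From (!x3 || !x6) and x6 = True: x3 = False.
(!x1 || x3): since x3 = False, the clause reduces to (!x1). x1 = False.
From (x7 || x1) and x1 = False: x7 = True.
(!x7 || !x4) with x7 = True leaves only !x4, so x4 = False.

False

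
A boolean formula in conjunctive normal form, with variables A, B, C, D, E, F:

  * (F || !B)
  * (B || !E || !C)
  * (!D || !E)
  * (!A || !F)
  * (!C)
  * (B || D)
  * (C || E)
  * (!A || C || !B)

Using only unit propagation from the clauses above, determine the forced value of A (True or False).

(!C) is a unit clause: C = False.
(E || C) with C = False leaves only E, so E = True.
(!E || !D) with E = True leaves only !D, so D = False.
From (B || D) and D = False: B = True.
From (F || !B) and B = True: F = True.
(!F || !A) with F = True leaves only !A, so A = False.

False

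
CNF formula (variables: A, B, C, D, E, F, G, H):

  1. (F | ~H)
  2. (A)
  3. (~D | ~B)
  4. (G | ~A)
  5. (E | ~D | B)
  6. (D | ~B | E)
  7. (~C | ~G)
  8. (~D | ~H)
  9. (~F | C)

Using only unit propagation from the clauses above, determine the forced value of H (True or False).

False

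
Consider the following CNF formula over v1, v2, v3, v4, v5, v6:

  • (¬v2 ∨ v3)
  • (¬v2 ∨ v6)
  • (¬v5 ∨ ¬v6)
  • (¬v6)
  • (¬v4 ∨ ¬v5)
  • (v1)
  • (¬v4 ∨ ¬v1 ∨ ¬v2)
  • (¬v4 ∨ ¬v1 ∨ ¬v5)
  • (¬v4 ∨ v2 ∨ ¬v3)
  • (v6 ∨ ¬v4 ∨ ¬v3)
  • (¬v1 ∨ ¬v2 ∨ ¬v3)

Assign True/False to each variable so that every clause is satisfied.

(¬v6) is a unit clause, so v6 = False.
Unit propagation: (¬v2) forces v2 = False.
The clause (v1) is unit: v1 must be True.
v3 occurs only negated in the remaining clauses — set v3 = False.
v4 occurs only negated in the remaining clauses — set v4 = False.
v5 is now unconstrained; take v5 = True.
Every clause has at least one true literal under this assignment.
Check each clause:
  1. (v3 ∨ ¬v2) — ¬v2 is true.
  2. (v6 ∨ ¬v2) — ¬v2 is true.
  3. (¬v6 ∨ ¬v5) — ¬v6 is true.
  4. (¬v6) — ¬v6 is true.
  5. (¬v4 ∨ ¬v5) — ¬v4 is true.
  6. (v1) — v1 is true.
  7. (¬v4 ∨ ¬v2 ∨ ¬v1) — ¬v4 is true.
  8. (¬v4 ∨ ¬v1 ∨ ¬v5) — ¬v4 is true.
  9. (¬v3 ∨ v2 ∨ ¬v4) — ¬v4 is true.
  10. (¬v3 ∨ v6 ∨ ¬v4) — ¬v4 is true.
  11. (¬v3 ∨ ¬v2 ∨ ¬v1) — ¬v3 is true.

v1=True, v2=False, v3=False, v4=False, v5=True, v6=False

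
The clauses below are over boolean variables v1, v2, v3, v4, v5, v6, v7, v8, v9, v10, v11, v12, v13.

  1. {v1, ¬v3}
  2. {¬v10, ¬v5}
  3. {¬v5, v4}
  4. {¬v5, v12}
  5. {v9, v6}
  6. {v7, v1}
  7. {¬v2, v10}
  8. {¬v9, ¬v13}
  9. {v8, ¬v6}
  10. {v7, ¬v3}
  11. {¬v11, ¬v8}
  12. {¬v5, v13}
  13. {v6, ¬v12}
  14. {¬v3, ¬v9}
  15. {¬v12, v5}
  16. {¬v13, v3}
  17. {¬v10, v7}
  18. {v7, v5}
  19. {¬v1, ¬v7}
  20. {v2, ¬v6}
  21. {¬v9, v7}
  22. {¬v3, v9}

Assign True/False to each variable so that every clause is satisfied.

Pure literal: v11 appears only negated; assign v11 = False.
Try v1 = False.
  then v3 is forced to False.
  then v7 is forced to True.
  then v13 is forced to False.
  then v5 is forced to False.
  then v12 is forced to False.
Set v2 = False and propagate.
  then v6 is forced to False.
  then v9 is forced to True.
v4, v8, v10 are now unconstrained; take v4 = False, v8 = True, v10 = True.
Every clause has at least one true literal under this assignment.

v1=False, v2=False, v3=False, v4=False, v5=False, v6=False, v7=True, v8=True, v9=True, v10=True, v11=False, v12=False, v13=False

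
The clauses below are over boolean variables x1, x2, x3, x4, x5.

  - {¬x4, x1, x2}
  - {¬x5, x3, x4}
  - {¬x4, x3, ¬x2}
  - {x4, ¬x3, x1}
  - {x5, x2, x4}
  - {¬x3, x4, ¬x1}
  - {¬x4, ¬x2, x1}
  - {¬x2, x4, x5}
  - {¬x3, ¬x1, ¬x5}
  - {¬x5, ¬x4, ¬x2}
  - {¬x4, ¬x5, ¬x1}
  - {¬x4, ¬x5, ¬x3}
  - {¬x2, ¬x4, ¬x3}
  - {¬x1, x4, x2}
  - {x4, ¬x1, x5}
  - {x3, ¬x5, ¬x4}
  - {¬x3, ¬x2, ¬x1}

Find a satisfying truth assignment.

x1=1, x2=0, x3=1, x4=1, x5=0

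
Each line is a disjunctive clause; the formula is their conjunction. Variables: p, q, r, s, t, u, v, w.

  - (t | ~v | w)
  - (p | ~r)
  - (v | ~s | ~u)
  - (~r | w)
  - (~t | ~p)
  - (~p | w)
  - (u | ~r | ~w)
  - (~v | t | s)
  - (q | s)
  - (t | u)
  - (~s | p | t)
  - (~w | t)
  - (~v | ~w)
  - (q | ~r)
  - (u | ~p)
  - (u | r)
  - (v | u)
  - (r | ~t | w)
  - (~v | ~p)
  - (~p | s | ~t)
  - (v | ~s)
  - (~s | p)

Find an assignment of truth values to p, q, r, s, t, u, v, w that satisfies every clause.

p = False, q = True, r = False, s = False, t = True, u = True, v = False, w = True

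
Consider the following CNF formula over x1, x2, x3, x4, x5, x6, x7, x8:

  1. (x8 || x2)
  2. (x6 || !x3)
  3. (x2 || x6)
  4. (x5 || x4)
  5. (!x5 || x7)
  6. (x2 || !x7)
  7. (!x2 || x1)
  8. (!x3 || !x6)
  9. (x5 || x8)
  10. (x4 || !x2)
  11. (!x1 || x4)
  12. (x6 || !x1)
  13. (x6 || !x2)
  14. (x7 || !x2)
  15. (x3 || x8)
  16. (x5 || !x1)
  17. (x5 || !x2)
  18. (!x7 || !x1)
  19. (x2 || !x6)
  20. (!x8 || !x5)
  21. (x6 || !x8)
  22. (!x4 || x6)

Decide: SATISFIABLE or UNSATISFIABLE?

UNSATISFIABLE

x2 = True:
  propagation gives x1=True, x4=True, x6=True, x3=False; an empty clause results — contradiction.
x2 = False:
  propagation gives x8=True, x6=True; an empty clause results — contradiction.
Every branch closes, so no satisfying assignment exists.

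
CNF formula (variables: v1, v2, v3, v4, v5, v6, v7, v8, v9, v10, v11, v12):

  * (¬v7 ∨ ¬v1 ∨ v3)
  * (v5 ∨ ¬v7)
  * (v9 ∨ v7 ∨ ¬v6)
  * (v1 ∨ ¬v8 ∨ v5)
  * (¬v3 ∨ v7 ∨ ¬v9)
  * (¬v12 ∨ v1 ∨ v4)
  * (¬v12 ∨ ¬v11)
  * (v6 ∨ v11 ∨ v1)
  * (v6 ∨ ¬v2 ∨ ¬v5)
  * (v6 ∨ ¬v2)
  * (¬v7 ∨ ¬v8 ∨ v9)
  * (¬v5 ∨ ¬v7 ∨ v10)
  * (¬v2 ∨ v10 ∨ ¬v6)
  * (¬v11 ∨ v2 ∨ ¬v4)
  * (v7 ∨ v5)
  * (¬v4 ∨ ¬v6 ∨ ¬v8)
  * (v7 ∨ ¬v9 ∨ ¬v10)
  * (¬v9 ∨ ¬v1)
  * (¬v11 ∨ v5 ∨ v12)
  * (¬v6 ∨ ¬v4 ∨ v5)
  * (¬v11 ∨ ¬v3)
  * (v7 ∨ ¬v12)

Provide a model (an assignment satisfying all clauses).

Try v1 = False.
Branch on v2: take v2 = False.
The remaining clauses are satisfied by v3 = False, v4 = False, v5 = True, v6 = True, v7 = False, v8 = True, v9 = True, v10 = False, v11 = False, v12 = False.
Every clause has at least one true literal under this assignment.

v1=False  v2=False  v3=False  v4=False  v5=True  v6=True  v7=False  v8=True  v9=True  v10=False  v11=False  v12=False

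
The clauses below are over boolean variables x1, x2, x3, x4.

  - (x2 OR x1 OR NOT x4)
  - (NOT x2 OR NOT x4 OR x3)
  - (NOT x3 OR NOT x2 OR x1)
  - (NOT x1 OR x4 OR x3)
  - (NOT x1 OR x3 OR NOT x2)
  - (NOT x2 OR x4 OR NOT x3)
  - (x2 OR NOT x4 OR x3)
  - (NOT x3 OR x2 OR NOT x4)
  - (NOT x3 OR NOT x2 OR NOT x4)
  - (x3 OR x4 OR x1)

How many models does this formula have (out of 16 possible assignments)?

2

The models are:
  x1=F x2=F x3=T x4=F
  x1=T x2=F x3=T x4=F
That's 2 in total.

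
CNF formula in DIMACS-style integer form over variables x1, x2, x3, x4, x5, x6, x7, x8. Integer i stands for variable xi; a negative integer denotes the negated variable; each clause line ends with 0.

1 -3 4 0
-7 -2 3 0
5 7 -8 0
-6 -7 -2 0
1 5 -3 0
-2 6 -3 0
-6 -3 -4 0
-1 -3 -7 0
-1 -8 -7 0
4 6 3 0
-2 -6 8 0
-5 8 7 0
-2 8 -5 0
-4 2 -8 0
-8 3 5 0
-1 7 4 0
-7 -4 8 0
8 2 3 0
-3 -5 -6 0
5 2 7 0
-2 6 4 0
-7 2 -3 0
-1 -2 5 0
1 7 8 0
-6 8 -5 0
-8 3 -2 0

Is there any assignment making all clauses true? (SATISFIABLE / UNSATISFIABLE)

SATISFIABLE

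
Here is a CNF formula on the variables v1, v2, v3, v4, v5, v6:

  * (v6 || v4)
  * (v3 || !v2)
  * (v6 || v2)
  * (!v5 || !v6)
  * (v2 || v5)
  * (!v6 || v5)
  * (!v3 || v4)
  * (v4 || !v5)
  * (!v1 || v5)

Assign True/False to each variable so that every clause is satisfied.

v1=True, v2=True, v3=True, v4=True, v5=True, v6=False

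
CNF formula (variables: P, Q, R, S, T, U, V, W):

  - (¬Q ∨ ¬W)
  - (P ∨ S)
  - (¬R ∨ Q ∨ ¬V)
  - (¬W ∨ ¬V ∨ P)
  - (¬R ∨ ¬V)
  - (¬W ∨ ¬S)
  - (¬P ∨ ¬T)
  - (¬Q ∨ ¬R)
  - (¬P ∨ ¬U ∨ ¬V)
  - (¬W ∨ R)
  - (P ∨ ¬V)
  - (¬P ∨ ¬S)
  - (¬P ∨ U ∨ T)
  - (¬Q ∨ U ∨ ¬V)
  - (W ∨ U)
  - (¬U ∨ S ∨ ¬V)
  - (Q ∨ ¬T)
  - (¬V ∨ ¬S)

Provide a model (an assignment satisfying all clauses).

P=F, Q=F, R=F, S=T, T=F, U=T, V=F, W=F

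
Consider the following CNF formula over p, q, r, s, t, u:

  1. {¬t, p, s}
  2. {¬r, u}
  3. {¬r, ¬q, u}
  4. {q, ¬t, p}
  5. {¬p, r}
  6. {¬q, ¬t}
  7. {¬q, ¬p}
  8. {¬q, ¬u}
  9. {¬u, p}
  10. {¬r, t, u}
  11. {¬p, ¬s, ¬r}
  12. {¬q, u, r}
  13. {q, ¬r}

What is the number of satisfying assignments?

2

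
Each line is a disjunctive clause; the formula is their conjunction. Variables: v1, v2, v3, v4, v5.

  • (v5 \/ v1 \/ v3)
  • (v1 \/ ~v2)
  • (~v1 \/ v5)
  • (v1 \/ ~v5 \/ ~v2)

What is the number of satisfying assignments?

Split on v1, then v5.
  v1=1, v5=1: v2, v3, v4 free → 2^3 = 8.
  v1=1, v5=0: a clause becomes empty — 0.
  v1=0, v5=1: remaining (v2,v3,v4) ∈ {(0,0,0); (0,0,1); (0,1,0); (0,1,1)} — 4.
  v1=0, v5=0: remaining (v2,v3,v4) ∈ {(0,1,0); (0,1,1)} — 2.
Total: 8 + 0 + 4 + 2 = 14.

14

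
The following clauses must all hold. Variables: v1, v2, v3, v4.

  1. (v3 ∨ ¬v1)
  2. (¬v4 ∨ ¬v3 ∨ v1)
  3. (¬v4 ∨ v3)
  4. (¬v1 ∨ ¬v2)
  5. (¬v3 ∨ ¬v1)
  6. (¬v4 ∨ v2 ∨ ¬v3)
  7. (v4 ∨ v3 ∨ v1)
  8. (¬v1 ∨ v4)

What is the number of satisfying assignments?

2

Satisfying assignments:
  v1=F v2=F v3=T v4=F
  v1=F v2=T v3=T v4=F
That's 2 in total.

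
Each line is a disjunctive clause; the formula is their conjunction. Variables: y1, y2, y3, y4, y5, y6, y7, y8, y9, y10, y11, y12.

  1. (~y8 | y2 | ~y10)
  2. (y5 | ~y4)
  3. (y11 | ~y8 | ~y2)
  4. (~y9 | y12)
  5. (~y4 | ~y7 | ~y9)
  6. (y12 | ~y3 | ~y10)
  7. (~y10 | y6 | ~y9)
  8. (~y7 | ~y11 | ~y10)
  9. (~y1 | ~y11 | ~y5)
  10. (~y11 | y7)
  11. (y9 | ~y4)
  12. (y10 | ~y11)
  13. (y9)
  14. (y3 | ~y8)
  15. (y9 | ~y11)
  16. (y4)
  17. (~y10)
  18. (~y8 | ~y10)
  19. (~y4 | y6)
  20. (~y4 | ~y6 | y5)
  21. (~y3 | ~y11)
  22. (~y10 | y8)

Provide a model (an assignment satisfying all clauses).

y1 = T, y2 = T, y3 = F, y4 = T, y5 = T, y6 = T, y7 = F, y8 = F, y9 = T, y10 = F, y11 = F, y12 = T

(y9) is a unit clause, so y9 = True.
The clause (y12) is unit: y12 must be True.
The clause (y4) is unit: y4 must be True.
Unit propagation: (y5) forces y5 = True.
(~y7) is a unit clause, so y7 = False.
The clause (~y11) is unit: y11 must be False.
Unit propagation: (~y10) forces y10 = False.
Unit propagation: (y6) forces y6 = True.
y8 occurs only negated in the remaining clauses — set y8 = False.
y1, y2, y3 are now unconstrained; take y1 = True, y2 = True, y3 = False.
Every clause has at least one true literal under this assignment.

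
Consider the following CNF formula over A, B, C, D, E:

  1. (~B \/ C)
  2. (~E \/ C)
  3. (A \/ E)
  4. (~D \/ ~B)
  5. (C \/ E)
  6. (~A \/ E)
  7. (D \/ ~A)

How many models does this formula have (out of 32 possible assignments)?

4

Satisfying assignments:
  A=F B=F C=T D=F E=T
  A=F B=F C=T D=T E=T
  A=F B=T C=T D=F E=T
  A=T B=F C=T D=T E=T
That's 4 in total.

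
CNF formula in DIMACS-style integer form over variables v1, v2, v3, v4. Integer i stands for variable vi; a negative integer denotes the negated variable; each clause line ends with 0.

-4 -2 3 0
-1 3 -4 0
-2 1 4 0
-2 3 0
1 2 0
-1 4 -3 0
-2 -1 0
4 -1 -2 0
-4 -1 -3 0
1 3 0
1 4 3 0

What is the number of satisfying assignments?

2

Satisfying assignments:
  v1=F v2=T v3=T v4=T
  v1=T v2=F v3=F v4=F
That's 2 in total.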